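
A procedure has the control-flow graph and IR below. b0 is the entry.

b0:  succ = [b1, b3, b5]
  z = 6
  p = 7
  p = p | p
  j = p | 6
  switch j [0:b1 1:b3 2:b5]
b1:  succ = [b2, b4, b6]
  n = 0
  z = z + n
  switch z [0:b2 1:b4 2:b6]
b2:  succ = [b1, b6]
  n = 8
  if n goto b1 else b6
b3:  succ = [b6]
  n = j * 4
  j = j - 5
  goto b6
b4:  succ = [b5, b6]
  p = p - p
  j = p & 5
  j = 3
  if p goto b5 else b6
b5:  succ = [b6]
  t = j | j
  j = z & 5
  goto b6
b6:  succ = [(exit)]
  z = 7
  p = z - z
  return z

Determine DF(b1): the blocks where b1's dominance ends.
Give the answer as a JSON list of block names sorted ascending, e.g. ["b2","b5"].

Answer: ["b1", "b5", "b6"]

Derivation:
idom tree: b1←b0 b2←b1 b3←b0 b4←b1 b5←b0 b6←b0
Dom∩ at merges:
  b1: preds {b0,b2}: {b0} ∩ {b0,b1,b2} = {b0}; idom=b0
  b5: preds {b0,b4}: {b0} ∩ {b0,b1,b4} = {b0}; idom=b0
  b6: preds {b1,b2,b3,b4,b5}: {b0,b1} ∩ {b0,b1,b2} ∩ {b0,b3} ∩ {b0,b1,b4} ∩ {b0,b5} = {b0}; idom=b0

DF walk-up:
  join b1 pred b0: · stop@b0
  join b1 pred b2: b2→b1 stop@b0
  join b5 pred b0: · stop@b0
  join b5 pred b4: b4→b1 stop@b0
  join b6 pred b1: b1 stop@b0
  join b6 pred b2: b2→b1 stop@b0
  join b6 pred b3: b3 stop@b0
  join b6 pred b4: b4→b1 stop@b0
  join b6 pred b5: b5 stop@b0
  b0: DF=∅
  b1: DF={b1,b5,b6}
  b2: DF={b1,b6}
  b3: DF={b6}
  b4: DF={b5,b6}
  b5: DF={b6}
  b6: DF=∅

DF(b1) = ["b1", "b5", "b6"]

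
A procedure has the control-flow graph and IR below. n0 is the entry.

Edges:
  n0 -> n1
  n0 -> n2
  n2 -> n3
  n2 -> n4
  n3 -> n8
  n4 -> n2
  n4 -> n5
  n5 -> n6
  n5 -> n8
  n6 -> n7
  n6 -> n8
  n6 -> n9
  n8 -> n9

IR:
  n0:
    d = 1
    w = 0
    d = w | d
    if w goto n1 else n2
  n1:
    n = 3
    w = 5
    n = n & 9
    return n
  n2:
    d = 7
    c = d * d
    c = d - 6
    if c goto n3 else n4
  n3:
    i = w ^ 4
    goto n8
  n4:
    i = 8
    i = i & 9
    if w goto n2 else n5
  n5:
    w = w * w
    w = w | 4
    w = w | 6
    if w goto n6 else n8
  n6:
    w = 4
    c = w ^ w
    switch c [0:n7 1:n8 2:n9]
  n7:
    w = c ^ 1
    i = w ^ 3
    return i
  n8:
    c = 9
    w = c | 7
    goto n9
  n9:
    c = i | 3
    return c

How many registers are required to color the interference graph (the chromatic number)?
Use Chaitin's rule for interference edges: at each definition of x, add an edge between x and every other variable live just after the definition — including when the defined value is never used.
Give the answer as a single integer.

Answer: 3

Working:
Block summaries:
  n0: def={d,w} ue=∅
  n1: def={n,w} ue=∅
  n2: def={c,d} ue=∅
  n3: def={i} ue={w}
  n4: def={i} ue={w}
  n5: def={w} ue={w}
  n6: def={c,w} ue=∅
  n7: def={i,w} ue={c}
  n8: def={c,w} ue=∅
  n9: def={c} ue={i}

Live sets:
  n0: in=∅ out={w}
  n1: in=∅ out=∅
  n2: in={w} out={w}
  n3: in={w} out={i}
  n4: in={w} out={i,w}
  n5: in={i,w} out={i}
  n6: in={i} out={c,i}
  n7: in={c} out=∅
  n8: in={i} out={i}
  n9: in={i} out=∅

Interference:
  c — {d,i,w}
  d — {c,w}
  i — {c,w}
  n — {w}
  w — {c,d,i,n}

Registers:
  {c,d,w} pairwise interfere (3-clique) ⇒ χ ≥ 3
  assign c→R1 d→R2 i→R2 n→R1 w→R0 — no edge inside a register ⇒ χ ≤ 3
  χ = 3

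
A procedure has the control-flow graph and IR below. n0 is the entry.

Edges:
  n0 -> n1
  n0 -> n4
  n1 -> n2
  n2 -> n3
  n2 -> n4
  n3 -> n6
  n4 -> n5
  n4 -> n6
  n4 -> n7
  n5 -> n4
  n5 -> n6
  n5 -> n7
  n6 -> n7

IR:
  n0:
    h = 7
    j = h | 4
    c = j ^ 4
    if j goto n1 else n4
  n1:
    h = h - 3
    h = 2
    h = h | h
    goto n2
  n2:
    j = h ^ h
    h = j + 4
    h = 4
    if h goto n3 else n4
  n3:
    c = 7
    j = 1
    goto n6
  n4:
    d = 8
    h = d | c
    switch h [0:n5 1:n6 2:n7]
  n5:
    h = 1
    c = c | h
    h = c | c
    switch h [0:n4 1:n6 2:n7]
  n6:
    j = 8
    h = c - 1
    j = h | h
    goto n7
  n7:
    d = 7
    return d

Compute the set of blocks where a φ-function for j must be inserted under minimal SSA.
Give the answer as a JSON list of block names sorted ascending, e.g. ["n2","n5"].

idom tree: n1←n0 n2←n1 n3←n2 n4←n0 n5←n4 n6←n0 n7←n0
Dom at joins:
  n4: preds {n0,n2,n5}: {n0} ∩ {n0,n1,n2} ∩ {n0,n4,n5} = {n0}; idom=n0
  n6: preds {n3,n4,n5}: {n0,n1,n2,n3} ∩ {n0,n4} ∩ {n0,n4,n5} = {n0}; idom=n0
  n7: preds {n4,n5,n6}: {n0,n4} ∩ {n0,n4,n5} ∩ {n0,n6} = {n0}; idom=n0

Frontier:
  join n4 pred n0: · stop@n0
  join n4 pred n2: n2→n1 stop@n0
  join n4 pred n5: n5→n4 stop@n0
  join n6 pred n3: n3→n2→n1 stop@n0
  join n6 pred n4: n4 stop@n0
  join n6 pred n5: n5→n4 stop@n0
  join n7 pred n4: n4 stop@n0
  join n7 pred n5: n5→n4 stop@n0
  join n7 pred n6: n6 stop@n0
  DF(n0)=∅
  DF(n1)={n4,n6}
  DF(n2)={n4,n6}
  DF(n3)={n6}
  DF(n4)={n4,n6,n7}
  DF(n5)={n4,n6,n7}
  DF(n6)={n7}
  DF(n7)=∅

φ for j: defs {n0,n2,n3,n6}
  DF⁺ = {n4,n6,n7}

Answer: ["n4", "n6", "n7"]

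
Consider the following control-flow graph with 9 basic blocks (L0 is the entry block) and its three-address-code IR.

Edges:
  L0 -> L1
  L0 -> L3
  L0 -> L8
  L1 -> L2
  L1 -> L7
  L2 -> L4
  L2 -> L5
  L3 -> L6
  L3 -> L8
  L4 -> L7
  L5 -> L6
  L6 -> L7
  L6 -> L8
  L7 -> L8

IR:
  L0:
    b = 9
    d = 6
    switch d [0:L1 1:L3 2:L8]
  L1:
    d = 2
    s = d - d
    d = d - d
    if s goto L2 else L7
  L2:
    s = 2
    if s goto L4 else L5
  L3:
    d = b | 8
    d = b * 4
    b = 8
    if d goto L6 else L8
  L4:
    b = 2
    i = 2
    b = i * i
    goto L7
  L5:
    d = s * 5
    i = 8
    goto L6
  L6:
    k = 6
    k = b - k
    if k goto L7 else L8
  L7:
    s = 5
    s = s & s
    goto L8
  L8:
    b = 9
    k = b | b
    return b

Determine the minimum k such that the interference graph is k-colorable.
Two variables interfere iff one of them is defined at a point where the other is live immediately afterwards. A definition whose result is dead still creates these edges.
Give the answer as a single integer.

Answer: 3

Analysis:
Per-block:
  L0: {b,d} / ∅
  L1: {d,s} / ∅
  L2: {s} / ∅
  L3: {b,d} / {b}
  L4: {b,i} / ∅
  L5: {d,i} / {s}
  L6: {k} / {b}
  L7: {s} / ∅
  L8: {b,k} / ∅

Liveness:
  L0 li=∅ lo={b}
  L1 li={b} lo={b}
  L2 li={b} lo={b,s}
  L3 li={b} lo={b}
  L4 li=∅ lo=∅
  L5 li={b,s} lo={b}
  L6 li={b} lo=∅
  L7 li=∅ lo=∅
  L8 li=∅ lo=∅

Interference:
  b↔{d,i,k,s}
  d↔{b,s}
  i↔{b}
  k↔{b}
  s↔{b,d}

Colouring:
  {b,d,s} pairwise interfere (3-clique) ⇒ χ ≥ 3
  assign b→r0 d→r1 i→r1 k→r1 s→r2 — no edge inside a register ⇒ χ ≤ 3
  χ = 3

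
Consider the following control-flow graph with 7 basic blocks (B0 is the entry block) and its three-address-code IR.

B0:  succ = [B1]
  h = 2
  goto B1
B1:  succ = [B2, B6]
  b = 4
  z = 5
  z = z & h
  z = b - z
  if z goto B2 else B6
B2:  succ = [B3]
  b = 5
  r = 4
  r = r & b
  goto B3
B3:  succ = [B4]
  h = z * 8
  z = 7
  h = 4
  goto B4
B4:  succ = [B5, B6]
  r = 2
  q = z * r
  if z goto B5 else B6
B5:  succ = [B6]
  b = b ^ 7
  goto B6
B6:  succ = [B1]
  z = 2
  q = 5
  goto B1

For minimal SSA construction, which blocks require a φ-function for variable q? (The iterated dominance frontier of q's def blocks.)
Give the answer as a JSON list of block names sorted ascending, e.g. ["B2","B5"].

Answer: ["B1", "B6"]

Analysis:
idom tree: B1←B0 B2←B1 B3←B2 B4←B3 B5←B4 B6←B1
Dom at joins:
  B1: preds {B0,B6}: {B0} ∩ {B0,B1,B6} = {B0}; idom=B0
  B6: preds {B1,B4,B5}: {B0,B1} ∩ {B0,B1,B2,B3,B4} ∩ {B0,B1,B2,B3,B4,B5} = {B0,B1}; idom=B1

Frontier:
  B1←B0: walk · to B0
  B1←B6: walk B6→B1 to B0
  B6←B1: walk · to B1
  B6←B4: walk B4→B3→B2 to B1
  B6←B5: walk B5→B4→B3→B2 to B1
  B0: DF=∅
  B1: DF={B1}
  B2: DF={B6}
  B3: DF={B6}
  B4: DF={B6}
  B5: DF={B6}
  B6: DF={B1}

φ for q: defs {B4,B6}
  DF⁺ = {B1,B6}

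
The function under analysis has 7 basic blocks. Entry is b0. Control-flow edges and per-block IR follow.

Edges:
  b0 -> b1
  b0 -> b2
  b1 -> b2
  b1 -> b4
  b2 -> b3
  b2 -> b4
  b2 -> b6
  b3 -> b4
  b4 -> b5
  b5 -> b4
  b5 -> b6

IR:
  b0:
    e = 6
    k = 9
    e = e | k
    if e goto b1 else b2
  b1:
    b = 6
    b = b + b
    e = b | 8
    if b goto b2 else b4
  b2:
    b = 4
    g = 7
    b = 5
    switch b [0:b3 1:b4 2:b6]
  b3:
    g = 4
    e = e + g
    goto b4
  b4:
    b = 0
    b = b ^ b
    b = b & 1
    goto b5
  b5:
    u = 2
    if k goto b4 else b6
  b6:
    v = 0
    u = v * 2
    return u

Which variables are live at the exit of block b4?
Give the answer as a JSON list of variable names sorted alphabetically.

Answer: ["k"]

Derivation:
Per-block:
  b0 def {e,k} use ∅
  b1 def {b,e} use ∅
  b2 def {b,g} use ∅
  b3 def {e,g} use {e}
  b4 def {b} use ∅
  b5 def {u} use {k}
  b6 def {u,v} use ∅

Backward fixpoint:
  live b0: ∅→{e,k}
  live b1: {k}→{e,k}
  live b2: {e,k}→{e,k}
  live b3: {e,k}→{k}
  live b4: {k}→{k}
  live b5: {k}→{k}
  live b6: ∅→∅

live-out(b4) = ["k"]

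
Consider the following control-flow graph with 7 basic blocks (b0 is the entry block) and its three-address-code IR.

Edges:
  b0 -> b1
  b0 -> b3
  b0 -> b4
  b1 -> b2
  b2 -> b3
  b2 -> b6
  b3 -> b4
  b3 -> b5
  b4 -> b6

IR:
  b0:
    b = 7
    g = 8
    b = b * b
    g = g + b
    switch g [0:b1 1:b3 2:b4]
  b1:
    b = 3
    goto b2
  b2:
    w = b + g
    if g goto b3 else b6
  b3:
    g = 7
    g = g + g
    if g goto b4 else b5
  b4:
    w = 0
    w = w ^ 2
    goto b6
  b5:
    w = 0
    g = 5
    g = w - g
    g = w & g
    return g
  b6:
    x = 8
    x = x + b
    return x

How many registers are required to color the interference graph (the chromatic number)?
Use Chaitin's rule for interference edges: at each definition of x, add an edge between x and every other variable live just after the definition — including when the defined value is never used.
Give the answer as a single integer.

Answer: 3

Working:
def/use:
  b0 def {b,g} use ∅
  b1 def {b} use ∅
  b2 def {w} use {b,g}
  b3 def {g} use ∅
  b4 def {w} use ∅
  b5 def {g,w} use ∅
  b6 def {x} use {b}

Liveness:
  live b0: ∅→{b,g}
  live b1: {g}→{b,g}
  live b2: {b,g}→{b}
  live b3: {b}→{b}
  live b4: {b}→{b}
  live b5: ∅→∅
  live b6: {b}→∅

Interference:
  b↔{g,w,x}
  g↔{b,w}
  w↔{b,g}
  x↔{b}

Registers:
  lower bound: {b,g,w} mutually conflict ⇒ χ ≥ 3
  assign b→R0 g→R1 w→R2 x→R1 — no edge inside a register ⇒ χ ≤ 3
  χ = 3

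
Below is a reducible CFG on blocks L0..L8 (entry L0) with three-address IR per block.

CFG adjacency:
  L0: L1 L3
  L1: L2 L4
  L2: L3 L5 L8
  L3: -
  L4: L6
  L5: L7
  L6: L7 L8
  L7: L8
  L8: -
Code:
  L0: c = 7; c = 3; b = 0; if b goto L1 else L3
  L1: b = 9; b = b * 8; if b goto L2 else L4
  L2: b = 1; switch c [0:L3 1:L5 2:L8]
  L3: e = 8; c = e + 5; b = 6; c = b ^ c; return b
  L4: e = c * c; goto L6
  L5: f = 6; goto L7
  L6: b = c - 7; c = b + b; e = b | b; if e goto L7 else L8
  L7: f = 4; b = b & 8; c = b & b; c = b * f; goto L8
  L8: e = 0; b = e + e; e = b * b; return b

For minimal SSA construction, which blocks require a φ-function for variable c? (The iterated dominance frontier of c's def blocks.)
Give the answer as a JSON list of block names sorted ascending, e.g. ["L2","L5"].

idom tree: L1←L0 L2←L1 L3←L0 L4←L1 L5←L2 L6←L4 L7←L1 L8←L1
Dom at joins:
  L3: preds {L0,L2}: {L0} ∩ {L0,L1,L2} = {L0}; idom=L0
  L7: preds {L5,L6}: {L0,L1,L2,L5} ∩ {L0,L1,L4,L6} = {L0,L1}; idom=L1
  L8: preds {L2,L6,L7}: {L0,L1,L2} ∩ {L0,L1,L4,L6} ∩ {L0,L1,L7} = {L0,L1}; idom=L1

Frontier:
  join L3 pred L0: · stop@L0
  join L3 pred L2: L2→L1 stop@L0
  join L7 pred L5: L5→L2 stop@L1
  join L7 pred L6: L6→L4 stop@L1
  join L8 pred L2: L2 stop@L1
  join L8 pred L6: L6→L4 stop@L1
  join L8 pred L7: L7 stop@L1
  DF(L0)=∅
  DF(L1)={L3}
  DF(L2)={L3,L7,L8}
  DF(L3)=∅
  DF(L4)={L7,L8}
  DF(L5)={L7}
  DF(L6)={L7,L8}
  DF(L7)={L8}
  DF(L8)=∅

φ for c: defs {L0,L3,L6,L7}
  DF⁺ = {L7,L8}

Answer: ["L7", "L8"]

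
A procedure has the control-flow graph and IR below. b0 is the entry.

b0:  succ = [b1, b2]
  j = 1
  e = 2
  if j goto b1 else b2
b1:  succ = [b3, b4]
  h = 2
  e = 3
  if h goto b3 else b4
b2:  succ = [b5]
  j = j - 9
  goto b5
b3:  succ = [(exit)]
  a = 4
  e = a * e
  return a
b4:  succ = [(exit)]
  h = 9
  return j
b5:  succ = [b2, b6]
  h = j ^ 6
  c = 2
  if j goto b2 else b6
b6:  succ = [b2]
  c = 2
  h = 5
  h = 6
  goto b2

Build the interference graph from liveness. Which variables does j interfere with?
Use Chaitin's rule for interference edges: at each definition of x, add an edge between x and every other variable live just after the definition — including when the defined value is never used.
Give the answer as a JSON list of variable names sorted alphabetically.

Block summaries:
  b0 def {e,j} use ∅
  b1 def {e,h} use ∅
  b2 def {j} use {j}
  b3 def {a,e} use {e}
  b4 def {h} use {j}
  b5 def {c,h} use {j}
  b6 def {c,h} use ∅

Live sets:
  live b0: ∅→{j}
  live b1: {j}→{e,j}
  live b2: {j}→{j}
  live b3: {e}→∅
  live b4: {j}→∅
  live b5: {j}→{j}
  live b6: {j}→{j}

Interfere edges:
  a: {e}
  c: {j}
  e: {a,h,j}
  h: {e,j}
  j: {c,e,h}

N(j) = ["c", "e", "h"]

Answer: ["c", "e", "h"]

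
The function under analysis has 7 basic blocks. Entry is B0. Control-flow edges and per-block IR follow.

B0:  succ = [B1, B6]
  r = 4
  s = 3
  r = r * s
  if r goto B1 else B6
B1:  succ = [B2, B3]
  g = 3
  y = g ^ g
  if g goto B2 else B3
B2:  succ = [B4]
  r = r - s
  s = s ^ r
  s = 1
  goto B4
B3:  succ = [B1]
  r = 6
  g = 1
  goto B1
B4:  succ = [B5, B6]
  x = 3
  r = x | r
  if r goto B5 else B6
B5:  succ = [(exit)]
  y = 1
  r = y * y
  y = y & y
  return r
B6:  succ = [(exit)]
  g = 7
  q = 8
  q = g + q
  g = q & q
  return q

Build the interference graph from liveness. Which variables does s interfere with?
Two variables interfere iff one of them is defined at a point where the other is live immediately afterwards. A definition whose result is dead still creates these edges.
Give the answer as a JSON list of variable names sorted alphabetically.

Answer: ["g", "r", "y"]

Derivation:
Per-block:
  B0: def={r,s} ue=∅
  B1: def={g,y} ue=∅
  B2: def={r,s} ue={r,s}
  B3: def={g,r} ue=∅
  B4: def={r,x} ue={r}
  B5: def={r,y} ue=∅
  B6: def={g,q} ue=∅

Liveness:
  live B0: ∅→{r,s}
  live B1: {r,s}→{r,s}
  live B2: {r,s}→{r}
  live B3: {s}→{r,s}
  live B4: {r}→∅
  live B5: ∅→∅
  live B6: ∅→∅

Interference:
  g — {q,r,s,y}
  q — {g}
  r — {g,s,x,y}
  s — {g,r,y}
  x — {r}
  y — {g,r,s}

N(s) = ["g", "r", "y"]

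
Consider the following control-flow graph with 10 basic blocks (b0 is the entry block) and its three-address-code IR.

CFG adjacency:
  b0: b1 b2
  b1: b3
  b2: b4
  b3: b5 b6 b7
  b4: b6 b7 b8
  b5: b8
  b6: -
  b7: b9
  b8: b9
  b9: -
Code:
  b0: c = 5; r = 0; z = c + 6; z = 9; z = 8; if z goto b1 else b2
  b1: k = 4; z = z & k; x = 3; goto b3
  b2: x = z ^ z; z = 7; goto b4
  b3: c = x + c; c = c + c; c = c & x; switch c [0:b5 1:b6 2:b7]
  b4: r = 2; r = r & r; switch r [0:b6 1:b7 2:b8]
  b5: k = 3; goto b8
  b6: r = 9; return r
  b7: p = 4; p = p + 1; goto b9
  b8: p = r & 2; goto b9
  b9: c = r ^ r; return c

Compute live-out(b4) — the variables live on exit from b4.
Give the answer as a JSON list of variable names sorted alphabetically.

Answer: ["r"]

Working:
def/use:
  b0: {c,r,z} / ∅
  b1: {k,x,z} / {z}
  b2: {x,z} / {z}
  b3: {c} / {c,x}
  b4: {r} / ∅
  b5: {k} / ∅
  b6: {r} / ∅
  b7: {p} / ∅
  b8: {p} / {r}
  b9: {c} / {r}

Live sets:
  b0: in=∅ out={c,r,z}
  b1: in={c,r,z} out={c,r,x}
  b2: in={z} out=∅
  b3: in={c,r,x} out={r}
  b4: in=∅ out={r}
  b5: in={r} out={r}
  b6: in=∅ out=∅
  b7: in={r} out={r}
  b8: in={r} out={r}
  b9: in={r} out=∅

live-out(b4) = ["r"]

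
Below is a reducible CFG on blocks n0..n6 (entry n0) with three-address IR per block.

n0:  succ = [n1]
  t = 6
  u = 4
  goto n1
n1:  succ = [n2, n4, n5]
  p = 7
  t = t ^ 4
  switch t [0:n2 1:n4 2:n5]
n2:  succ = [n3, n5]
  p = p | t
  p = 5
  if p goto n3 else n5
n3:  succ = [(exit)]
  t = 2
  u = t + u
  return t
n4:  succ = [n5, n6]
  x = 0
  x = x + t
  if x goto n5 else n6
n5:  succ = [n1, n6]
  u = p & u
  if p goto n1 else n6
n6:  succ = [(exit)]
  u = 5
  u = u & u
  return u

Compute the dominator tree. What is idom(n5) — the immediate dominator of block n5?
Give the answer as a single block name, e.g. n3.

Answer: n1

Working:
idom tree: n1←n0 n2←n1 n3←n2 n4←n1 n5←n1 n6←n1
Join-block Dom:
  n1: preds {n0,n5}: {n0} ∩ {n0,n1,n5} = {n0}; idom=n0
  n5: preds {n1,n2,n4}: {n0,n1} ∩ {n0,n1,n2} ∩ {n0,n1,n4} = {n0,n1}; idom=n1
  n6: preds {n4,n5}: {n0,n1,n4} ∩ {n0,n1,n5} = {n0,n1}; idom=n1

idom(n5) = n1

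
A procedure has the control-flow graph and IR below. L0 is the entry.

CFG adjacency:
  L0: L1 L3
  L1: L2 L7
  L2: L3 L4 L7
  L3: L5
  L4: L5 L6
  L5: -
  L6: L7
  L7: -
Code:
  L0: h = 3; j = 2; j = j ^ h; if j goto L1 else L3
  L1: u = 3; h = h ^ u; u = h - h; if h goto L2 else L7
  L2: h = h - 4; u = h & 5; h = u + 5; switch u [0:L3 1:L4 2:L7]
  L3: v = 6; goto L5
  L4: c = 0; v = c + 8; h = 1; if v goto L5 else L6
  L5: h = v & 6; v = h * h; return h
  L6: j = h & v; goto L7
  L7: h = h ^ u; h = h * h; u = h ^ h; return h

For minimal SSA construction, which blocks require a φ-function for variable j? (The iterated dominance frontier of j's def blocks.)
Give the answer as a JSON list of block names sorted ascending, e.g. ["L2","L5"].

idom tree: L1←L0 L2←L1 L3←L0 L4←L2 L5←L0 L6←L4 L7←L1
Dom∩ at merges:
  L3: preds {L0,L2}: {L0} ∩ {L0,L1,L2} = {L0}; idom=L0
  L5: preds {L3,L4}: {L0,L3} ∩ {L0,L1,L2,L4} = {L0}; idom=L0
  L7: preds {L1,L2,L6}: {L0,L1} ∩ {L0,L1,L2} ∩ {L0,L1,L2,L4,L6} = {L0,L1}; idom=L1

Frontier:
  join L3 pred L0: · stop@L0
  join L3 pred L2: L2→L1 stop@L0
  join L5 pred L3: L3 stop@L0
  join L5 pred L4: L4→L2→L1 stop@L0
  join L7 pred L1: · stop@L1
  join L7 pred L2: L2 stop@L1
  join L7 pred L6: L6→L4→L2 stop@L1
  DF(L0)=∅
  DF(L1)={L3,L5}
  DF(L2)={L3,L5,L7}
  DF(L3)={L5}
  DF(L4)={L5,L7}
  DF(L5)=∅
  DF(L6)={L7}
  DF(L7)=∅

φ for j: defs {L0,L6}
  DF⁺ = {L7}

Answer: ["L7"]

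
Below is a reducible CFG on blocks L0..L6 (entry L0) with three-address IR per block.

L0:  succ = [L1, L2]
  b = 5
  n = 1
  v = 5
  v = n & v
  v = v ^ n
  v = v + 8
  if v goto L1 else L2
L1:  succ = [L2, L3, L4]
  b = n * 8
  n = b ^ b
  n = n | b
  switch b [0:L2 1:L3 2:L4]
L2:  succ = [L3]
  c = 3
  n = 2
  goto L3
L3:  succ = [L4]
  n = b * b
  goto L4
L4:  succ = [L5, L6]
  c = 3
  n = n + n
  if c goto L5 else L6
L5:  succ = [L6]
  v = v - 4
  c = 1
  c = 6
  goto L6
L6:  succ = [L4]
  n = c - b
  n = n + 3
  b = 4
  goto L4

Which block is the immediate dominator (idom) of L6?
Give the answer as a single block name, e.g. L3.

Answer: L4

Working:
idom tree: L1←L0 L2←L0 L3←L0 L4←L0 L5←L4 L6←L4
Dom∩ at merges:
  L2: preds {L0,L1}: {L0} ∩ {L0,L1} = {L0}; idom=L0
  L3: preds {L1,L2}: {L0,L1} ∩ {L0,L2} = {L0}; idom=L0
  L4: preds {L1,L3,L6}: {L0,L1} ∩ {L0,L3} ∩ {L0,L4,L6} = {L0}; idom=L0
  L6: preds {L4,L5}: {L0,L4} ∩ {L0,L4,L5} = {L0,L4}; idom=L4

idom(L6) = L4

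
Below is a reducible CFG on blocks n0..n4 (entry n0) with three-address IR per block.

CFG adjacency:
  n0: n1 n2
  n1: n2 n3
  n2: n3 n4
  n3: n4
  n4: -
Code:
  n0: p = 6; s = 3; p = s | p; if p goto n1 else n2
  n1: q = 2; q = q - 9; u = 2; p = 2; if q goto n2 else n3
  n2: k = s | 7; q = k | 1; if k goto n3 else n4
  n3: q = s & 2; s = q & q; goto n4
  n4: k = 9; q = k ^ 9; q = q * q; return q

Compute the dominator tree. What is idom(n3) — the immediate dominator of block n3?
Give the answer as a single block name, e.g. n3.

Answer: n0

Analysis:
idom tree: n1←n0 n2←n0 n3←n0 n4←n0
Dom∩ at merges:
  n2: preds {n0,n1}: {n0} ∩ {n0,n1} = {n0}; idom=n0
  n3: preds {n1,n2}: {n0,n1} ∩ {n0,n2} = {n0}; idom=n0
  n4: preds {n2,n3}: {n0,n2} ∩ {n0,n3} = {n0}; idom=n0

idom(n3) = n0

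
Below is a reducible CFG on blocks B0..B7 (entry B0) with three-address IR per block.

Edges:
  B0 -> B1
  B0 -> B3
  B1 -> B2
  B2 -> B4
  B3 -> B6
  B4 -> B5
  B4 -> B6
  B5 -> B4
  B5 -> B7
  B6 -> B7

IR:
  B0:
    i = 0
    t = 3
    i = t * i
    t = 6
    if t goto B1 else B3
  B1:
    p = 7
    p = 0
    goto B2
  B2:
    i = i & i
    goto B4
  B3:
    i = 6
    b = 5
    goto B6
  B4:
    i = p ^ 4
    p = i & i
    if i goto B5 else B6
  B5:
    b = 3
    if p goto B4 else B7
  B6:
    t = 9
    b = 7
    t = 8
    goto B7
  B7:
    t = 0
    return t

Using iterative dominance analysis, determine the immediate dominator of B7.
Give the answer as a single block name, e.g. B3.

Answer: B0

Analysis:
idom tree: B1←B0 B2←B1 B3←B0 B4←B2 B5←B4 B6←B0 B7←B0
Dom at joins:
  B4: preds {B2,B5}: {B0,B1,B2} ∩ {B0,B1,B2,B4,B5} = {B0,B1,B2}; idom=B2
  B6: preds {B3,B4}: {B0,B3} ∩ {B0,B1,B2,B4} = {B0}; idom=B0
  B7: preds {B5,B6}: {B0,B1,B2,B4,B5} ∩ {B0,B6} = {B0}; idom=B0

idom(B7) = B0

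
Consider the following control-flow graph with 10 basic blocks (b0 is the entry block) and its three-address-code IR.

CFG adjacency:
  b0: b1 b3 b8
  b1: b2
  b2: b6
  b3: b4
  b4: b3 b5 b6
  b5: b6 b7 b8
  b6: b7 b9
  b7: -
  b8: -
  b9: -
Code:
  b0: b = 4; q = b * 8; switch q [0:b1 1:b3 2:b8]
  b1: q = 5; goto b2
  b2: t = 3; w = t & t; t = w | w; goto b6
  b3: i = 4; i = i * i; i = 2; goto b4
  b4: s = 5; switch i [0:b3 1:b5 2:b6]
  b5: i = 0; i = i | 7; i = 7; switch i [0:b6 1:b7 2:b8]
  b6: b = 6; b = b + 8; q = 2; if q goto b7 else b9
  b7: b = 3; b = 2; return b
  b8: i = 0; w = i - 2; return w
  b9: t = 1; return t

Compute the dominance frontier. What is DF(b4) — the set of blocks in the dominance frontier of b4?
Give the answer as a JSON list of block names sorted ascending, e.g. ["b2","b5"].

Answer: ["b3", "b6", "b7", "b8"]

Working:
idom tree: b1←b0 b2←b1 b3←b0 b4←b3 b5←b4 b6←b0 b7←b0 b8←b0 b9←b6
Dom at joins:
  b3: preds {b0,b4}: {b0} ∩ {b0,b3,b4} = {b0}; idom=b0
  b6: preds {b2,b4,b5}: {b0,b1,b2} ∩ {b0,b3,b4} ∩ {b0,b3,b4,b5} = {b0}; idom=b0
  b7: preds {b5,b6}: {b0,b3,b4,b5} ∩ {b0,b6} = {b0}; idom=b0
  b8: preds {b0,b5}: {b0} ∩ {b0,b3,b4,b5} = {b0}; idom=b0

DF derivation:
  b3←b0: walk · to b0
  b3←b4: walk b4→b3 to b0
  b6←b2: walk b2→b1 to b0
  b6←b4: walk b4→b3 to b0
  b6←b5: walk b5→b4→b3 to b0
  b7←b5: walk b5→b4→b3 to b0
  b7←b6: walk b6 to b0
  b8←b0: walk · to b0
  b8←b5: walk b5→b4→b3 to b0
  DF(b0)=∅
  DF(b1)={b6}
  DF(b2)={b6}
  DF(b3)={b3,b6,b7,b8}
  DF(b4)={b3,b6,b7,b8}
  DF(b5)={b6,b7,b8}
  DF(b6)={b7}
  DF(b7)=∅
  DF(b8)=∅
  DF(b9)=∅

DF(b4) = ["b3", "b6", "b7", "b8"]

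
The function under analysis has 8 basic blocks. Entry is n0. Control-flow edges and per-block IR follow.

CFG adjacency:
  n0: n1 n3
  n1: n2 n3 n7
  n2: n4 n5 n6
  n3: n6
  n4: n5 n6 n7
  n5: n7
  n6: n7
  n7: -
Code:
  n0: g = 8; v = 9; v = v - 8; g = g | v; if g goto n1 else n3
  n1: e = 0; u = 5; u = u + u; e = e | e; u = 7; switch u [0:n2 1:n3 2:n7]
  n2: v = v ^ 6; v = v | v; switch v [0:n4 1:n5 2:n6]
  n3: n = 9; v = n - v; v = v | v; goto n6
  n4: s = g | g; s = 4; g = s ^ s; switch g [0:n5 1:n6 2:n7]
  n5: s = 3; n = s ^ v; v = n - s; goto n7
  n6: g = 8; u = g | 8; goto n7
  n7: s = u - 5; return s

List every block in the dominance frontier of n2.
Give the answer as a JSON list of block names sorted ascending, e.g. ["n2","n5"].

Answer: ["n6", "n7"]

Analysis:
idom tree: n1←n0 n2←n1 n3←n0 n4←n2 n5←n2 n6←n0 n7←n0
Dom at joins:
  n3: preds {n0,n1}: {n0} ∩ {n0,n1} = {n0}; idom=n0
  n5: preds {n2,n4}: {n0,n1,n2} ∩ {n0,n1,n2,n4} = {n0,n1,n2}; idom=n2
  n6: preds {n2,n3,n4}: {n0,n1,n2} ∩ {n0,n3} ∩ {n0,n1,n2,n4} = {n0}; idom=n0
  n7: preds {n1,n4,n5,n6}: {n0,n1} ∩ {n0,n1,n2,n4} ∩ {n0,n1,n2,n5} ∩ {n0,n6} = {n0}; idom=n0

DF walk-up:
  join n3 pred n0: · stop@n0
  join n3 pred n1: n1 stop@n0
  join n5 pred n2: · stop@n2
  join n5 pred n4: n4 stop@n2
  join n6 pred n2: n2→n1 stop@n0
  join n6 pred n3: n3 stop@n0
  join n6 pred n4: n4→n2→n1 stop@n0
  join n7 pred n1: n1 stop@n0
  join n7 pred n4: n4→n2→n1 stop@n0
  join n7 pred n5: n5→n2→n1 stop@n0
  join n7 pred n6: n6 stop@n0
  n0: DF=∅
  n1: DF={n3,n6,n7}
  n2: DF={n6,n7}
  n3: DF={n6}
  n4: DF={n5,n6,n7}
  n5: DF={n7}
  n6: DF={n7}
  n7: DF=∅

DF(n2) = ["n6", "n7"]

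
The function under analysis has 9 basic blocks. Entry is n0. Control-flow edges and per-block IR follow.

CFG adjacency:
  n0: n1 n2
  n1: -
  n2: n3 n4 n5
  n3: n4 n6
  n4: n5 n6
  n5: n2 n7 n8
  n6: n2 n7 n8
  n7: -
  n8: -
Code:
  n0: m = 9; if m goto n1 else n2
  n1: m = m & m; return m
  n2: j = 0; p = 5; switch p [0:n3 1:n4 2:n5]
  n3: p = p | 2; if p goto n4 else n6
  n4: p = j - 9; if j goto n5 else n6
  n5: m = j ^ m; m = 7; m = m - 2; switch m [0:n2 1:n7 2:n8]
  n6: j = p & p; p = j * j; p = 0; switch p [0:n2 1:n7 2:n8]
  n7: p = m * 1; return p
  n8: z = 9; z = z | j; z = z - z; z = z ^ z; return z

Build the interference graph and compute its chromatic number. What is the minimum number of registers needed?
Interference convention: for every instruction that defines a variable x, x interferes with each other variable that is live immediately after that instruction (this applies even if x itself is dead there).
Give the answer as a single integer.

Block summaries:
  n0 def {m} use ∅
  n1 def {m} use {m}
  n2 def {j,p} use ∅
  n3 def {p} use {p}
  n4 def {p} use {j}
  n5 def {m} use {j,m}
  n6 def {j,p} use {p}
  n7 def {p} use {m}
  n8 def {z} use {j}

Liveness:
  n0: in=∅ out={m}
  n1: in={m} out=∅
  n2: in={m} out={j,m,p}
  n3: in={j,m,p} out={j,m,p}
  n4: in={j,m} out={j,m,p}
  n5: in={j,m} out={j,m}
  n6: in={m,p} out={j,m}
  n7: in={m} out=∅
  n8: in={j} out=∅

Interfere edges:
  j — {m,p,z}
  m — {j,p}
  p — {j,m}
  z — {j}

Chromatic number:
  clique {j,m,p} ⇒ need ≥ 3
  assign j→r0 m→r1 p→r2 z→r1 — no edge inside a register ⇒ χ ≤ 3
  χ = 3

Answer: 3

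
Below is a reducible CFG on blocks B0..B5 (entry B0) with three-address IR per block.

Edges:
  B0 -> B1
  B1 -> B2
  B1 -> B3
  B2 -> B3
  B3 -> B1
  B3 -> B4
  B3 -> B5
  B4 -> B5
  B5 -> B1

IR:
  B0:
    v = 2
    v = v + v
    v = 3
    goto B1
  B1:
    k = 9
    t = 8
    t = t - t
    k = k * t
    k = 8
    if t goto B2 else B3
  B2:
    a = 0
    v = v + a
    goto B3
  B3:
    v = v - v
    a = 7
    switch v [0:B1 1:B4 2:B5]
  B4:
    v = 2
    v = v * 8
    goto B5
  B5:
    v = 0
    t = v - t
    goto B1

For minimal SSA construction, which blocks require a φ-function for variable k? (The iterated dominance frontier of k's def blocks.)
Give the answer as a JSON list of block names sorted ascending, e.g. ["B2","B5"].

Answer: ["B1"]

Working:
idom tree: B1←B0 B2←B1 B3←B1 B4←B3 B5←B3
Join-block Dom:
  B1: preds {B0,B3,B5}: {B0} ∩ {B0,B1,B3} ∩ {B0,B1,B3,B5} = {B0}; idom=B0
  B3: preds {B1,B2}: {B0,B1} ∩ {B0,B1,B2} = {B0,B1}; idom=B1
  B5: preds {B3,B4}: {B0,B1,B3} ∩ {B0,B1,B3,B4} = {B0,B1,B3}; idom=B3

DF walk-up:
  B1←B0: walk · to B0
  B1←B3: walk B3→B1 to B0
  B1←B5: walk B5→B3→B1 to B0
  B3←B1: walk · to B1
  B3←B2: walk B2 to B1
  B5←B3: walk · to B3
  B5←B4: walk B4 to B3
  B0 → ∅
  B1 → {B1}
  B2 → {B3}
  B3 → {B1}
  B4 → {B5}
  B5 → {B1}

φ for k: defs {B1}
  DF⁺ = {B1}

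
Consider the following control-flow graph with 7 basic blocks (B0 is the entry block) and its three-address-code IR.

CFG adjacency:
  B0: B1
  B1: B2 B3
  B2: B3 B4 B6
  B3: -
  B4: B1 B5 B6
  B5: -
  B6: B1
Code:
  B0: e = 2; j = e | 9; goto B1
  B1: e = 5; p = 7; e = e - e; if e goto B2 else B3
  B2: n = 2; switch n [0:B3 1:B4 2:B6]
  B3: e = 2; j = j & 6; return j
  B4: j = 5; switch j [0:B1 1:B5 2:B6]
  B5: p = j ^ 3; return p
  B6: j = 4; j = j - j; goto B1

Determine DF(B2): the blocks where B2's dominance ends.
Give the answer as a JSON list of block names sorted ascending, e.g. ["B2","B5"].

idom tree: B1←B0 B2←B1 B3←B1 B4←B2 B5←B4 B6←B2
Dom∩ at merges:
  B1: preds {B0,B4,B6}: {B0} ∩ {B0,B1,B2,B4} ∩ {B0,B1,B2,B6} = {B0}; idom=B0
  B3: preds {B1,B2}: {B0,B1} ∩ {B0,B1,B2} = {B0,B1}; idom=B1
  B6: preds {B2,B4}: {B0,B1,B2} ∩ {B0,B1,B2,B4} = {B0,B1,B2}; idom=B2

DF derivation:
  join B1 pred B0: · stop@B0
  join B1 pred B4: B4→B2→B1 stop@B0
  join B1 pred B6: B6→B2→B1 stop@B0
  join B3 pred B1: · stop@B1
  join B3 pred B2: B2 stop@B1
  join B6 pred B2: · stop@B2
  join B6 pred B4: B4 stop@B2
  B0: DF=∅
  B1: DF={B1}
  B2: DF={B1,B3}
  B3: DF=∅
  B4: DF={B1,B6}
  B5: DF=∅
  B6: DF={B1}

DF(B2) = ["B1", "B3"]

Answer: ["B1", "B3"]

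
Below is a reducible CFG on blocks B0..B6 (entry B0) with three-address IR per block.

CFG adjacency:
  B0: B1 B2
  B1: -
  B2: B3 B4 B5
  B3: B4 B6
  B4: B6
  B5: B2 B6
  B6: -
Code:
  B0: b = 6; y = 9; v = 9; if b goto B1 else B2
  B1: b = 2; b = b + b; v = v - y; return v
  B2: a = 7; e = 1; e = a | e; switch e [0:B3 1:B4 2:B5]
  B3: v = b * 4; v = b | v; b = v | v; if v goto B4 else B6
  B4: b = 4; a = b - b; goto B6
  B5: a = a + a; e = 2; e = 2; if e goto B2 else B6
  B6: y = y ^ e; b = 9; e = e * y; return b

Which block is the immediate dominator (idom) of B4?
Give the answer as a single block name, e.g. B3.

idom tree: B1←B0 B2←B0 B3←B2 B4←B2 B5←B2 B6←B2
Dom∩ at merges:
  B2: preds {B0,B5}: {B0} ∩ {B0,B2,B5} = {B0}; idom=B0
  B4: preds {B2,B3}: {B0,B2} ∩ {B0,B2,B3} = {B0,B2}; idom=B2
  B6: preds {B3,B4,B5}: {B0,B2,B3} ∩ {B0,B2,B4} ∩ {B0,B2,B5} = {B0,B2}; idom=B2

idom(B4) = B2

Answer: B2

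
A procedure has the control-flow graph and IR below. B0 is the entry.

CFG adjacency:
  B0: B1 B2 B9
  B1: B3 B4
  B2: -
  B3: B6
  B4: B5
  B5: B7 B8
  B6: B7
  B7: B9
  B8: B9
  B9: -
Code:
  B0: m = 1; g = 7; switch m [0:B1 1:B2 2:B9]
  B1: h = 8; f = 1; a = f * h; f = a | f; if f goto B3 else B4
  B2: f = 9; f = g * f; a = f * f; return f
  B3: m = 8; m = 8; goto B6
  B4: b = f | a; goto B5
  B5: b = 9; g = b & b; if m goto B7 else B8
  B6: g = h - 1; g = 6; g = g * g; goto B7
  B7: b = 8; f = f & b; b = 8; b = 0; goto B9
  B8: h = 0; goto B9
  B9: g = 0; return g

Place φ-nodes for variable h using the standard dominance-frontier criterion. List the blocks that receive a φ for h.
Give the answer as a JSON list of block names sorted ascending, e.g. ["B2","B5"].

idom tree: B1←B0 B2←B0 B3←B1 B4←B1 B5←B4 B6←B3 B7←B1 B8←B5 B9←B0
Dom at joins:
  B7: preds {B5,B6}: {B0,B1,B4,B5} ∩ {B0,B1,B3,B6} = {B0,B1}; idom=B1
  B9: preds {B0,B7,B8}: {B0} ∩ {B0,B1,B7} ∩ {B0,B1,B4,B5,B8} = {B0}; idom=B0

Frontier:
  B7←B5: walk B5→B4 to B1
  B7←B6: walk B6→B3 to B1
  B9←B0: walk · to B0
  B9←B7: walk B7→B1 to B0
  B9←B8: walk B8→B5→B4→B1 to B0
  DF(B0)=∅
  DF(B1)={B9}
  DF(B2)=∅
  DF(B3)={B7}
  DF(B4)={B7,B9}
  DF(B5)={B7,B9}
  DF(B6)={B7}
  DF(B7)={B9}
  DF(B8)={B9}
  DF(B9)=∅

φ for h: defs {B1,B8}
  DF⁺ = {B9}

Answer: ["B9"]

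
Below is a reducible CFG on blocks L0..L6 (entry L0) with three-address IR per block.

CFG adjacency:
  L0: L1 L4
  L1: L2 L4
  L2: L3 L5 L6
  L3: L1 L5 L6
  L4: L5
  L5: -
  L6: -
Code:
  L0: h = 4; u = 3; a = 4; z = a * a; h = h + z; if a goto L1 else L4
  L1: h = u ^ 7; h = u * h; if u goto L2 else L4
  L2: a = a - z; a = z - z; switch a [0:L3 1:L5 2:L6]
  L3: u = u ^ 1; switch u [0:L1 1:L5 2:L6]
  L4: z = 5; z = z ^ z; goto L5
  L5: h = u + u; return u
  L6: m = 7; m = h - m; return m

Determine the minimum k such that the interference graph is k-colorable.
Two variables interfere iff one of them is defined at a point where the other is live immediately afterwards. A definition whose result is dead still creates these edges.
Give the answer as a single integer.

Block summaries:
  L0: {a,h,u,z} / ∅
  L1: {h} / {u}
  L2: {a} / {a,z}
  L3: {u} / {u}
  L4: {z} / ∅
  L5: {h} / {u}
  L6: {m} / {h}

Backward fixpoint:
  live L0: ∅→{a,u,z}
  live L1: {a,u,z}→{a,h,u,z}
  live L2: {a,h,u,z}→{a,h,u,z}
  live L3: {a,h,u,z}→{a,h,u,z}
  live L4: {u}→{u}
  live L5: {u}→∅
  live L6: {h}→∅

Conflict graph:
  a↔{h,u,z}
  h↔{a,m,u,z}
  m↔{h}
  u↔{a,h,z}
  z↔{a,h,u}

Chromatic number:
  clique {a,h,u,z} ⇒ need ≥ 4
  4-colouring: R0={h}  R1={a,m}  R2={u}  R3={z}
  χ = 4

Answer: 4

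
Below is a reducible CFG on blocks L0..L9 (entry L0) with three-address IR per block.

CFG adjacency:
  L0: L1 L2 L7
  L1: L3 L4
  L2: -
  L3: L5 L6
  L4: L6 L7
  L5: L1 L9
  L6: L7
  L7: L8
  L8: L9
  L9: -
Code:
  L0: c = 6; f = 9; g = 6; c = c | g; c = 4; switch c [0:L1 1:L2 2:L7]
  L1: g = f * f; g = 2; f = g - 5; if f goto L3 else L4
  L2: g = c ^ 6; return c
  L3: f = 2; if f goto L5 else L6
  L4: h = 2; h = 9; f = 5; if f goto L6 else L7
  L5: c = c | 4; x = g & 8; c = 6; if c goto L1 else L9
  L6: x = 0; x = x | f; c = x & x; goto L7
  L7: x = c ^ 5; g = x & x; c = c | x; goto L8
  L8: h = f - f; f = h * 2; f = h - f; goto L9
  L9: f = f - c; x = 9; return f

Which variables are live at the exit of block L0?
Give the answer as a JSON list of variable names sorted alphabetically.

Answer: ["c", "f"]

Analysis:
Per-block:
  L0 def {c,f,g} use ∅
  L1 def {f,g} use {f}
  L2 def {g} use {c}
  L3 def {f} use ∅
  L4 def {f,h} use ∅
  L5 def {c,x} use {c,g}
  L6 def {c,x} use {f}
  L7 def {c,g,x} use {c}
  L8 def {f,h} use {f}
  L9 def {f,x} use {c,f}

Liveness:
  L0: in=∅ out={c,f}
  L1: in={c,f} out={c,g}
  L2: in={c} out=∅
  L3: in={c,g} out={c,f,g}
  L4: in={c} out={c,f}
  L5: in={c,f,g} out={c,f}
  L6: in={f} out={c,f}
  L7: in={c,f} out={c,f}
  L8: in={c,f} out={c,f}
  L9: in={c,f} out=∅

live-out(L0) = ["c", "f"]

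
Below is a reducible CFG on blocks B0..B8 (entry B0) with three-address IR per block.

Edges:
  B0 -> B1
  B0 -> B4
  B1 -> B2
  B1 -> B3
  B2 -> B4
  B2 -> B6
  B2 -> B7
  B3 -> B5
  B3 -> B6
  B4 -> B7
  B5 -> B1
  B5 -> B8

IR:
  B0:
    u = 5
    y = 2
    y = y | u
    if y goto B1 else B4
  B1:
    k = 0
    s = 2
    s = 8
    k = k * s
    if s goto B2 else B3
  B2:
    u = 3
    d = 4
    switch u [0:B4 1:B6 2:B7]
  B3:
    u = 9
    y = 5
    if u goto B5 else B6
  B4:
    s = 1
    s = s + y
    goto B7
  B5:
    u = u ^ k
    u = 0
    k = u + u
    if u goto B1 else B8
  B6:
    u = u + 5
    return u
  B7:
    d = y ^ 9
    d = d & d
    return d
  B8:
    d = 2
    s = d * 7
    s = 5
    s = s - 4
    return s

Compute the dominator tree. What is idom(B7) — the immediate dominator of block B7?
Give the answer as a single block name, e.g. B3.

Answer: B0

Analysis:
idom tree: B1←B0 B2←B1 B3←B1 B4←B0 B5←B3 B6←B1 B7←B0 B8←B5
Dom∩ at merges:
  B1: preds {B0,B5}: {B0} ∩ {B0,B1,B3,B5} = {B0}; idom=B0
  B4: preds {B0,B2}: {B0} ∩ {B0,B1,B2} = {B0}; idom=B0
  B6: preds {B2,B3}: {B0,B1,B2} ∩ {B0,B1,B3} = {B0,B1}; idom=B1
  B7: preds {B2,B4}: {B0,B1,B2} ∩ {B0,B4} = {B0}; idom=B0

idom(B7) = B0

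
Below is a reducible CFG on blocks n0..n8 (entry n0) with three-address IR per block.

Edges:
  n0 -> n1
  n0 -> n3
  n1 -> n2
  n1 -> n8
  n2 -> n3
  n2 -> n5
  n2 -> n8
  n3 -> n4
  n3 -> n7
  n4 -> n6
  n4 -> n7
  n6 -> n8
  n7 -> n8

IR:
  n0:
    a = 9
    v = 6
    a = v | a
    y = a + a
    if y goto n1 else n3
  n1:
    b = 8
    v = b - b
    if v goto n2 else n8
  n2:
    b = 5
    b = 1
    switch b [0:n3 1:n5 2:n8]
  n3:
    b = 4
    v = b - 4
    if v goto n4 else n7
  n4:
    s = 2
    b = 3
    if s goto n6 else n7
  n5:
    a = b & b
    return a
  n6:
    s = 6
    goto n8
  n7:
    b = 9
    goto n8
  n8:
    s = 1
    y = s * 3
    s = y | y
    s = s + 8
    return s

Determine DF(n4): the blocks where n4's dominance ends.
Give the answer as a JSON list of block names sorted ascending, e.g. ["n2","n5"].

Answer: ["n7", "n8"]

Derivation:
idom tree: n1←n0 n2←n1 n3←n0 n4←n3 n5←n2 n6←n4 n7←n3 n8←n0
Dom at joins:
  n3: preds {n0,n2}: {n0} ∩ {n0,n1,n2} = {n0}; idom=n0
  n7: preds {n3,n4}: {n0,n3} ∩ {n0,n3,n4} = {n0,n3}; idom=n3
  n8: preds {n1,n2,n6,n7}: {n0,n1} ∩ {n0,n1,n2} ∩ {n0,n3,n4,n6} ∩ {n0,n3,n7} = {n0}; idom=n0

Frontier:
  join n3 pred n0: · stop@n0
  join n3 pred n2: n2→n1 stop@n0
  join n7 pred n3: · stop@n3
  join n7 pred n4: n4 stop@n3
  join n8 pred n1: n1 stop@n0
  join n8 pred n2: n2→n1 stop@n0
  join n8 pred n6: n6→n4→n3 stop@n0
  join n8 pred n7: n7→n3 stop@n0
  n0 → ∅
  n1 → {n3,n8}
  n2 → {n3,n8}
  n3 → {n8}
  n4 → {n7,n8}
  n5 → ∅
  n6 → {n8}
  n7 → {n8}
  n8 → ∅

DF(n4) = ["n7", "n8"]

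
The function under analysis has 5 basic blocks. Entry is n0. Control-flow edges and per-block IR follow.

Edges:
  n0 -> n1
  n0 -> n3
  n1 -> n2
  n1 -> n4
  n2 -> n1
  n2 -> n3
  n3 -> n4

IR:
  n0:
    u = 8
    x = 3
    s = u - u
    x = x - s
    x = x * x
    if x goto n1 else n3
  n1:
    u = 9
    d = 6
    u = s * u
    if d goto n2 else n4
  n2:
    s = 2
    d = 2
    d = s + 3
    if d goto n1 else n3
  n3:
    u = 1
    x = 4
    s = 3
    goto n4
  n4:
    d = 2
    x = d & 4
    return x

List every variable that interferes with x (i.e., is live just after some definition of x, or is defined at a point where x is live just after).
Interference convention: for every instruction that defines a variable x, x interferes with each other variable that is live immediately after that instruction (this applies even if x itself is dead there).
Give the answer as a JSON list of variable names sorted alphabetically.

Answer: ["s", "u"]

Working:
Per-block:
  n0: def={s,u,x} ue=∅
  n1: def={d,u} ue={s}
  n2: def={d,s} ue=∅
  n3: def={s,u,x} ue=∅
  n4: def={d,x} ue=∅

Backward fixpoint:
  live n0: ∅→{s}
  live n1: {s}→∅
  live n2: ∅→{s}
  live n3: ∅→∅
  live n4: ∅→∅

Interfere edges:
  d↔{s,u}
  s↔{d,u,x}
  u↔{d,s,x}
  x↔{s,u}

N(x) = ["s", "u"]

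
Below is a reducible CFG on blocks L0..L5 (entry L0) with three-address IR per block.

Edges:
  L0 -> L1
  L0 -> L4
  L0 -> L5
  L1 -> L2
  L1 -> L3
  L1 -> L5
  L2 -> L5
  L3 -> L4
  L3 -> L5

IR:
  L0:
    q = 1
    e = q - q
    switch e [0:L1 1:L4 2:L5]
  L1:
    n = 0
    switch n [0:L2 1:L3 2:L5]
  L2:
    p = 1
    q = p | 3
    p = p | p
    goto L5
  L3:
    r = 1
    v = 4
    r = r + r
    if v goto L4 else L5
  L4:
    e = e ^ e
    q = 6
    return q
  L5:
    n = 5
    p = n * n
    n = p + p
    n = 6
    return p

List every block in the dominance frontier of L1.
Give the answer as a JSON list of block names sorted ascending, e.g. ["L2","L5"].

idom tree: L1←L0 L2←L1 L3←L1 L4←L0 L5←L0
Join-block Dom:
  L4: preds {L0,L3}: {L0} ∩ {L0,L1,L3} = {L0}; idom=L0
  L5: preds {L0,L1,L2,L3}: {L0} ∩ {L0,L1} ∩ {L0,L1,L2} ∩ {L0,L1,L3} = {L0}; idom=L0

Frontier:
  join L4 pred L0: · stop@L0
  join L4 pred L3: L3→L1 stop@L0
  join L5 pred L0: · stop@L0
  join L5 pred L1: L1 stop@L0
  join L5 pred L2: L2→L1 stop@L0
  join L5 pred L3: L3→L1 stop@L0
  DF(L0)=∅
  DF(L1)={L4,L5}
  DF(L2)={L5}
  DF(L3)={L4,L5}
  DF(L4)=∅
  DF(L5)=∅

DF(L1) = ["L4", "L5"]

Answer: ["L4", "L5"]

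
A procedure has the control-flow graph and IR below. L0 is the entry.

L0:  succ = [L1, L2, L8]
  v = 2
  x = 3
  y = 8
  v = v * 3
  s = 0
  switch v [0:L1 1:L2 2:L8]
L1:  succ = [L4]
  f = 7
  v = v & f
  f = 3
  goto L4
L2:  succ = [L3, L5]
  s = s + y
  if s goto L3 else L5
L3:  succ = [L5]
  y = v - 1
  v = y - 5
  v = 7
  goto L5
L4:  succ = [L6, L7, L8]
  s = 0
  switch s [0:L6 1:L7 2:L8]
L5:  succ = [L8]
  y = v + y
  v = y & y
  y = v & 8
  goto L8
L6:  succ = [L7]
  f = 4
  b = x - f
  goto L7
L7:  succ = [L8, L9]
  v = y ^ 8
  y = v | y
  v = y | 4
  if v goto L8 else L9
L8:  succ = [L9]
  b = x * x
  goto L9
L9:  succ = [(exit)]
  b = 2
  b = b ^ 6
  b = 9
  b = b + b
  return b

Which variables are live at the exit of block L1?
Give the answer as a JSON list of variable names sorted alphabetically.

def/use:
  L0: def={s,v,x,y} ue=∅
  L1: def={f,v} ue={v}
  L2: def={s} ue={s,y}
  L3: def={v,y} ue={v}
  L4: def={s} ue=∅
  L5: def={v,y} ue={v,y}
  L6: def={b,f} ue={x}
  L7: def={v,y} ue={y}
  L8: def={b} ue={x}
  L9: def={b} ue=∅

Live sets:
  L0 li=∅ lo={s,v,x,y}
  L1 li={v,x,y} lo={x,y}
  L2 li={s,v,x,y} lo={v,x,y}
  L3 li={v,x} lo={v,x,y}
  L4 li={x,y} lo={x,y}
  L5 li={v,x,y} lo={x}
  L6 li={x,y} lo={x,y}
  L7 li={x,y} lo={x}
  L8 li={x} lo=∅
  L9 li=∅ lo=∅

live-out(L1) = ["x", "y"]

Answer: ["x", "y"]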